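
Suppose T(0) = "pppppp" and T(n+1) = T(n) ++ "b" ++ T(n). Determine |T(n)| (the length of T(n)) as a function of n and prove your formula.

Claim: |T(n)| = 7·2^n − 1.

Base case: |T(0)| = 6, and 7·2^0 − 1 = 6.
Assume |T(j)| = 7·2^j − 1.
Then |T(j+1)| = |T(j)| + 1 + |T(j)| = 2|T(j)| + 1 = 2(7·2^j − 1) + 1 = 7·2^{j+1} − 2 + 1 = 7·2^{j+1} − 1.
By induction, |T(n)| = 7·2^n − 1 for all n ≥ 0.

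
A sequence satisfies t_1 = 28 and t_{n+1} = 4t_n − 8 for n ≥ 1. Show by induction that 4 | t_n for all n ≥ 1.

Base case: t_1 = 28 = 4·7, so 4 | t_1.
Assume 4 | t_r, so t_r = 4s for some integer s.
Then t_{r+1} = 4t_r − 8 = 4·(4s) − 8 = 4(4s − 2), so 4 | t_{r+1}.
This completes the inductive step, so 4 | t_n for all n ≥ 1.

4 | t_n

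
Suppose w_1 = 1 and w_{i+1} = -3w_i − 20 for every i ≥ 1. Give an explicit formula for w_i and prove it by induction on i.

Claim: w_i = -2·(-3)^i − 5.

Base case: w_1 = 1, and -2·(-3)^1 − 5 = 6 − 5 = 1.
Assume w_j = -2·(-3)^j − 5 for some j ≥ 1.
Then w_{j+1} = -3w_j − 20 = -3·(-2·(-3)^j − 5) − 20 = 6·(-3)^j + 15 − 20 = -2·(-3)^{j+1} − 5.
By induction, w_i = -2·(-3)^i − 5 for all i ≥ 1.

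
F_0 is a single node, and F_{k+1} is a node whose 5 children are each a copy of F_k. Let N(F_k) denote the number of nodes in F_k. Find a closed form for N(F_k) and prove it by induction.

Claim: N(F_k) = (5^{k+1} − 1)/4.

Base case: N(F_0) = 1, and (5^{0+1} − 1)/4 = 1.
Assume N(F_r) = (5^{r+1} − 1)/4.
Then N(F_{r+1}) = 1 + 5N(F_r) = 1 + 5·(5^{r+1} − 1)/4 = 1 + (5^{r+2} − 5)/4 = (4 + 5^{r+2} − 5)/4 = (5^{r+2} − 1)/4.
Hence N(F_k) = (5^{k+1} − 1)/4 for every k ≥ 0, by induction.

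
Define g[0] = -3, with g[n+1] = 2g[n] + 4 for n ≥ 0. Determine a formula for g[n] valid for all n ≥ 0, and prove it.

Claim: g[n] = 2^n − 4.

Base case: g[0] = -3, and 2^0 − 4 = 1 − 4 = -3.
Assume g[r] = 2^r − 4 for some r ≥ 0.
Then g[r+1] = 2g[r] + 4 = 2·(2^r − 4) + 4 = 2^{r+1} − 8 + 4 = 2^{r+1} − 4.
Hence g[n] = 2^n − 4 for every n ≥ 0, by induction.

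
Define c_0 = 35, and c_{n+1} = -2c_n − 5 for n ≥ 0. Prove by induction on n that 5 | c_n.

Base case: c_0 = 35 = 5·7, so 5 | c_0.
Assume 5 | c_r, so c_r = 5t for some integer t.
Then c_{r+1} = -2c_r − 5 = -2·(5t) − 5 = 5(-2t − 1), so 5 | c_{r+1}.
By induction, 5 | c_n for all n ≥ 0.

5 | c_n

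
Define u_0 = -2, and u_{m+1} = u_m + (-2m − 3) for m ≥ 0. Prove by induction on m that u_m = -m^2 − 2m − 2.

Base case: u_0 = -2, and -0^2 − 2·0 − 2 = -2.
Assume u_k = -k^2 − 2k − 2.
Then u_{k+1} = u_k + (-2k − 3) = (-k^2 − 2k − 2) + (-2k − 3) = -k^2 − 4k − 5,
and -(k+1)^2 − 2·(k+1) − 2 = -k^2 − 4k − 5.
By induction, u_m = -m^2 − 2m − 2 for all m ≥ 0.

u_m = -m^2 − 2m − 2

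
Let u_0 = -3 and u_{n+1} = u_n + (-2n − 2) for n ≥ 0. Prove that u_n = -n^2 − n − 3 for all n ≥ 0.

Base case: u_0 = -3, and -0^2 − 0 − 3 = -3.
Assume u_k = -k^2 − k − 3.
Then u_{k+1} = u_k + (-2k − 2) = (-k^2 − k − 3) + (-2k − 2) = -k^2 − 3k − 5,
and -(k+1)^2 − (k+1) − 3 = -k^2 − 3k − 5.
Hence u_n = -n^2 − n − 3 for every n ≥ 0, by induction.

u_n = -n^2 − n − 3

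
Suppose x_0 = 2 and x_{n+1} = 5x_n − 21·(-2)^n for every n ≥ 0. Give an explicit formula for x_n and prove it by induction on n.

Claim: x_n = -5^n + 3·(-2)^n.

Base case: x_0 = 2, and -5^0 + 3·(-2)^0 = -1 + 3 = 2.
Assume x_j = -5^j + 3·(-2)^j for some j ≥ 0.
Then x_{j+1} = 5x_j − 21·(-2)^j = 5·(-5^j + 3·(-2)^j) − 21·(-2)^j = -5^{j+1} + 15·(-2)^j − 21·(-2)^j = -5^{j+1} − 6·(-2)^j = -5^{j+1} + 3·(-2)^{j+1}.
This completes the inductive step, so x_n = -5^n + 3·(-2)^n for all n ≥ 0.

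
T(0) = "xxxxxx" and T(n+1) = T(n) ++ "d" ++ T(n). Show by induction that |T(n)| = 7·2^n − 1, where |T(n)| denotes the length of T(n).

Base case: |T(0)| = 6, and 7·2^0 − 1 = 6.
Assume |T(j)| = 7·2^j − 1.
Then |T(j+1)| = |T(j)| + 1 + |T(j)| = 2|T(j)| + 1 = 2(7·2^j − 1) + 1 = 7·2^{j+1} − 2 + 1 = 7·2^{j+1} − 1.
Hence |T(n)| = 7·2^n − 1 for every n ≥ 0, by induction.

|T(n)| = 7·2^n − 1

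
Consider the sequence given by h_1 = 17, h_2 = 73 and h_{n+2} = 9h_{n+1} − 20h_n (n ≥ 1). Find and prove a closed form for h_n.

Claim: h_n = 3·4^n + 5^n.

Base cases: h_1 = 17 and 3·4^1 + 5^1 = 17; h_2 = 73 and 3·4^2 + 5^2 = 73.
Assume h_j = 3·4^j + 5^j for all 1 ≤ j ≤ m, where m ≥ 2.
Then h_{m+1} = 9h_m − 20h_{m−1} = 9·(3·4^m + 5^m) − 20·(3·4^{m−1} + 5^{m−1}) = 3·(9·4 − 20)4^{m−1} + (9·5 − 20)5^{m−1} = 48·4^{m−1} + 25·5^{m−1} = 3·4^{m+1} + 5^{m+1}.
So the formula holds for m+1, and by strong induction h_n = 3·4^n + 5^n for all n ≥ 1.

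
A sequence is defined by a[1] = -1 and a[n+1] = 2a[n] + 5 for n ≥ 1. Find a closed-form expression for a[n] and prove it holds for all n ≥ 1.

Claim: a[n] = 2^{n+1} − 5.

Base case: a[1] = -1, and 2^{1+1} − 5 = 4 − 5 = -1.
Assume a[m] = 2^{m+1} − 5 for some m ≥ 1.
Then a[m+1] = 2a[m] + 5 = 2·(2^{m+1} − 5) + 5 = 2^{m+2} − 10 + 5 = 2^{m+2} − 5.
So the formula holds for m+1, and by induction a[n] = 2^{n+1} − 5 for all n ≥ 1.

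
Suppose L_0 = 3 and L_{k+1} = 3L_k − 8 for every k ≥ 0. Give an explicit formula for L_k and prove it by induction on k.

Claim: L_k = -3^k + 4.

Base case: L_0 = 3, and -3^0 + 4 = -1 + 4 = 3.
Assume L_r = -3^r + 4 for some r ≥ 0.
Then L_{r+1} = 3L_r − 8 = 3·(-3^r + 4) − 8 = -3^{r+1} + 12 − 8 = -3^{r+1} + 4.
By induction, L_k = -3^k + 4 for all k ≥ 0.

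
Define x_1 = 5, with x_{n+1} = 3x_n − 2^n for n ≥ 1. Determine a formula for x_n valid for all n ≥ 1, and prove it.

Claim: x_n = 3^n + 2^n.

Base case: x_1 = 5, and 3^1 + 2^1 = 3 + 2 = 5.
Assume x_j = 3^j + 2^j for some j ≥ 1.
Then x_{j+1} = 3x_j − 2^j = 3·(3^j + 2^j) − 2^j = 3^{j+1} + 3·2^j − 2^j = 3^{j+1} + 2·2^j = 3^{j+1} + 2^{j+1}.
So the formula holds for j+1, and by induction x_n = 3^n + 2^n for all n ≥ 1.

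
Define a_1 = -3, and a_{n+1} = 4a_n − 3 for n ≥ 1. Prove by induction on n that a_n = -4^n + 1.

Base case: a_1 = -3, and -4^1 + 1 = -4 + 1 = -3.
Assume a_m = -4^m + 1 for some m ≥ 1.
Then a_{m+1} = 4a_m − 3 = 4·(-4^m + 1) − 3 = -4^{m+1} + 4 − 3 = -4^{m+1} + 1.
By induction, a_n = -4^n + 1 for all n ≥ 1.

a_n = -4^n + 1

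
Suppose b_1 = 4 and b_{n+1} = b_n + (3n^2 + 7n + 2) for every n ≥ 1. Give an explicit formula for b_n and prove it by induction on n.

Claim: b_n = n^3 + 2n^2 − n + 2.

Base case: b_1 = 4, and 1^3 + 2·1^2 − 1 + 2 = 4.
Assume b_m = m^3 + 2m^2 − m + 2.
Then b_{m+1} = b_m + (3m^2 + 7m + 2) = (m^3 + 2m^2 − m + 2) + (3m^2 + 7m + 2) = m^3 + 5m^2 + 6m + 4,
and (m+1)^3 + 2·(m+1)^2 − (m+1) + 2 = m^3 + 5m^2 + 6m + 4.
This completes the inductive step, so b_n = n^3 + 2n^2 − n + 2 for all n ≥ 1.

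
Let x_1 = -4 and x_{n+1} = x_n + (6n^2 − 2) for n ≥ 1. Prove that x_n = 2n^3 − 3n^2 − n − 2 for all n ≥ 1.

Base case: x_1 = -4, and 2·1^3 − 3·1^2 − 1 − 2 = -4.
Assume x_r = 2r^3 − 3r^2 − r − 2.
Then x_{r+1} = x_r + (6r^2 − 2) = (2r^3 − 3r^2 − r − 2) + (6r^2 − 2) = 2r^3 + 3r^2 − r − 4,
and 2·(r+1)^3 − 3·(r+1)^2 − (r+1) − 2 = 2r^3 + 3r^2 − r − 4.
This completes the inductive step, so x_n = 2n^3 − 3n^2 − n − 2 for all n ≥ 1.

x_n = 2n^3 − 3n^2 − n − 2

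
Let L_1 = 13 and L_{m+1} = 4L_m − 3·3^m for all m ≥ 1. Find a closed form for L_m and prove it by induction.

Claim: L_m = 4^m + 3·3^m.

Base case: L_1 = 13, and 4^1 + 3·3^1 = 4 + 9 = 13.
Assume L_j = 4^j + 3·3^j for some j ≥ 1.
Then L_{j+1} = 4L_j − 3·3^j = 4·(4^j + 3·3^j) − 3·3^j = 4^{j+1} + 12·3^j − 3·3^j = 4^{j+1} + 9·3^j = 4^{j+1} + 3·3^{j+1}.
By induction, L_m = 4^m + 3·3^m for all m ≥ 1.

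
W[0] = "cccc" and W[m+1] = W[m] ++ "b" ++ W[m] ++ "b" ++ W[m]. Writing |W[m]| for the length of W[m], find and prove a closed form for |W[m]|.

Claim: |W[m]| = 5·3^m − 1.

Base case: |W[0]| = 4, and 5·3^0 − 1 = 4.
Assume |W[j]| = 5·3^j − 1.
Then |W[j+1]| = 3|W[j]| + 2 = 3(5·3^j − 1) + 2 = 5·3^{j+1} − 3 + 2 = 5·3^{j+1} − 1.
So the formula holds for j+1, and by induction |W[m]| = 5·3^m − 1 for all m ≥ 0.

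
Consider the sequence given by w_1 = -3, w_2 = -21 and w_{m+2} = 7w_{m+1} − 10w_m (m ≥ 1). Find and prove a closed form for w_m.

Claim: w_m = 2^m − 5^m.

Base cases: w_1 = -3 and 2^1 − 5^1 = -3; w_2 = -21 and 2^2 − 5^2 = -21.
Assume w_j = 2^j − 5^j for all 1 ≤ j ≤ k, where k ≥ 2.
Then w_{k+1} = 7w_k − 10w_{k−1} = 7·(2^k − 5^k) − 10·(2^{k−1} − 5^{k−1}) = (7·2 − 10)2^{k−1} − (7·5 − 10)5^{k−1} = 4·2^{k−1} − 25·5^{k−1} = 2^{k+1} − 5^{k+1}.
By strong induction, w_m = 2^m − 5^m for all m ≥ 1.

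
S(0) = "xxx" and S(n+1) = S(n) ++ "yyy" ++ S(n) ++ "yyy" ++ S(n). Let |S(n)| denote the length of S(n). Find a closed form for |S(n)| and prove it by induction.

Claim: |S(n)| = 6·3^n − 3.

Base case: |S(0)| = 3, and 6·3^0 − 3 = 3.
Assume |S(r)| = 6·3^r − 3.
Then |S(r+1)| = 3|S(r)| + 6 = 3(6·3^r − 3) + 6 = 6·3^{r+1} − 9 + 6 = 6·3^{r+1} − 3.
Hence |S(n)| = 6·3^n − 3 for every n ≥ 0, by induction.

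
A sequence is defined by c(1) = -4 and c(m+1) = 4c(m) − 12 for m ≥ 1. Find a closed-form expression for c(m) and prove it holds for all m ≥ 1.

Claim: c(m) = -2·4^m + 4.

Base case: c(1) = -4, and -2·4^1 + 4 = -8 + 4 = -4.
Assume c(k) = -2·4^k + 4 for some k ≥ 1.
Then c(k+1) = 4c(k) − 12 = 4·(-2·4^k + 4) − 12 = -8·4^k + 16 − 12 = -2·4^{k+1} + 4.
Hence c(m) = -2·4^m + 4 for every m ≥ 1, by induction.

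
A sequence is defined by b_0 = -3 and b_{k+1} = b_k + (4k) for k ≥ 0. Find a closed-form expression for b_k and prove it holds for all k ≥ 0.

Claim: b_k = 2k^2 − 2k − 3.

Base case: b_0 = -3, and 2·0^2 − 2·0 − 3 = -3.
Assume b_m = 2m^2 − 2m − 3.
Then b_{m+1} = b_m + (4m) = (2m^2 − 2m − 3) + (4m) = 2m^2 + 2m − 3,
and 2·(m+1)^2 − 2·(m+1) − 3 = 2m^2 + 2m − 3.
This completes the inductive step, so b_k = 2k^2 − 2k − 3 for all k ≥ 0.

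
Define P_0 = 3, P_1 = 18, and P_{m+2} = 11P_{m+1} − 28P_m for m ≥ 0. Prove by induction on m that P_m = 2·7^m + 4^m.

Base cases: P_0 = 3 and 2·7^0 + 4^0 = 3; P_1 = 18 and 2·7^1 + 4^1 = 18.
Assume P_j = 2·7^j + 4^j for all 0 ≤ j ≤ k, where k ≥ 1.
Then P_{k+1} = 11P_k − 28P_{k−1} = 11·(2·7^k + 4^k) − 28·(2·7^{k−1} + 4^{k−1}) = 2·(11·7 − 28)7^{k−1} + (11·4 − 28)4^{k−1} = 98·7^{k−1} + 16·4^{k−1} = 2·7^{k+1} + 4^{k+1}.
Hence P_m = 2·7^m + 4^m for every m ≥ 0, by strong induction.

P_m = 2·7^m + 4^m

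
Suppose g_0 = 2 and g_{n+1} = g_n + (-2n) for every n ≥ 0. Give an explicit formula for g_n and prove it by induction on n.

Claim: g_n = -n^2 + n + 2.

Base case: g_0 = 2, and -0^2 + 0 + 2 = 2.
Assume g_k = -k^2 + k + 2.
Then g_{k+1} = g_k + (-2k) = (-k^2 + k + 2) + (-2k) = -k^2 − k + 2,
and -(k+1)^2 + (k+1) + 2 = -k^2 − k + 2.
This completes the inductive step, so g_n = -n^2 + n + 2 for all n ≥ 0.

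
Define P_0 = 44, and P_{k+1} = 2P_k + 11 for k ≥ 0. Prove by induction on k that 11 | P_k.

Base case: P_0 = 44 = 11·4, so 11 | P_0.
Assume 11 | P_m, so P_m = 11t for some integer t.
Then P_{m+1} = 2P_m + 11 = 2·(11t) + 11 = 11(2t + 1), so 11 | P_{m+1}.
So the property holds for m+1, and by induction 11 | P_k for all k ≥ 0.

11 | P_k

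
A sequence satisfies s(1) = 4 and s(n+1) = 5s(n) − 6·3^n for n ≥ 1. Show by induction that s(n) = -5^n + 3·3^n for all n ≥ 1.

Base case: s(1) = 4, and -5^1 + 3·3^1 = -5 + 9 = 4.
Assume s(m) = -5^m + 3·3^m for some m ≥ 1.
Then s(m+1) = 5s(m) − 6·3^m = 5·(-5^m + 3·3^m) − 6·3^m = -5^{m+1} + 15·3^m − 6·3^m = -5^{m+1} + 9·3^m = -5^{m+1} + 3·3^{m+1}.
Hence s(n) = -5^n + 3·3^n for every n ≥ 1, by induction.

s(n) = -5^n + 3·3^n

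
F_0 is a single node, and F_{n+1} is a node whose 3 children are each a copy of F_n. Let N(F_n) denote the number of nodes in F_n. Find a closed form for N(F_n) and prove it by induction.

Claim: N(F_n) = (3^{n+1} − 1)/2.

Base case: N(F_0) = 1, and (3^{0+1} − 1)/2 = 1.
Assume N(F_m) = (3^{m+1} − 1)/2.
Then N(F_{m+1}) = 1 + 3N(F_m) = 1 + 3·(3^{m+1} − 1)/2 = 1 + (3^{m+2} − 3)/2 = (2 + 3^{m+2} − 3)/2 = (3^{m+2} − 1)/2.
This completes the inductive step, so N(F_n) = (3^{n+1} − 1)/2 for all n ≥ 0.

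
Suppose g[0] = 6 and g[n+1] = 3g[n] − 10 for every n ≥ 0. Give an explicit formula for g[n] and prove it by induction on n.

Claim: g[n] = 3^n + 5.

Base case: g[0] = 6, and 3^0 + 5 = 1 + 5 = 6.
Assume g[j] = 3^j + 5 for some j ≥ 0.
Then g[j+1] = 3g[j] − 10 = 3·(3^j + 5) − 10 = 3^{j+1} + 15 − 10 = 3^{j+1} + 5.
By induction, g[n] = 3^n + 5 for all n ≥ 0.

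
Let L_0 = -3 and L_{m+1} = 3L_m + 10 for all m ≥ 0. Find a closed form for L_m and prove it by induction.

Claim: L_m = 2·3^m − 5.

Base case: L_0 = -3, and 2·3^0 − 5 = 2 − 5 = -3.
Assume L_k = 2·3^k − 5 for some k ≥ 0.
Then L_{k+1} = 3L_k + 10 = 3·(2·3^k − 5) + 10 = 6·3^k − 15 + 10 = 2·3^{k+1} − 5.
This completes the inductive step, so L_m = 2·3^m − 5 for all m ≥ 0.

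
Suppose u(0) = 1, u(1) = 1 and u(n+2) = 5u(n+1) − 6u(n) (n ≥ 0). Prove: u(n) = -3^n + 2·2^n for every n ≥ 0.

Base cases: u(0) = 1 and -3^0 + 2·2^0 = 1; u(1) = 1 and -3^1 + 2·2^1 = 1.
Assume u(j) = -3^j + 2·2^j for all 0 ≤ j ≤ m, where m ≥ 1.
Then u(m+1) = 5u(m) − 6u(m−1) = 5·(-3^m + 2·2^m) − 6·(-3^{m−1} + 2·2^{m−1}) = -(5·3 − 6)3^{m−1} + 2·(5·2 − 6)2^{m−1} = -9·3^{m−1} + 8·2^{m−1} = -3^{m+1} + 2·2^{m+1}.
So the formula holds for m+1, and by strong induction u(n) = -3^n + 2·2^n for all n ≥ 0.

u(n) = -3^n + 2·2^n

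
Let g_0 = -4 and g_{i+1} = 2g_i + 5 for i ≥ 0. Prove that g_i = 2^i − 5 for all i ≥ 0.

Base case: g_0 = -4, and 2^0 − 5 = 1 − 5 = -4.
Assume g_r = 2^r − 5 for some r ≥ 0.
Then g_{r+1} = 2g_r + 5 = 2·(2^r − 5) + 5 = 2^{r+1} − 10 + 5 = 2^{r+1} − 5.
So the formula holds for r+1, and by induction g_i = 2^i − 5 for all i ≥ 0.

g_i = 2^i − 5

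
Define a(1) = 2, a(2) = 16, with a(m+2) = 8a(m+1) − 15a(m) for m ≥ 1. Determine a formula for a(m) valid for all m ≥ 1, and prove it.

Claim: a(m) = -3^m + 5^m.

Base cases: a(1) = 2 and -3^1 + 5^1 = 2; a(2) = 16 and -3^2 + 5^2 = 16.
Assume a(j) = -3^j + 5^j for all 1 ≤ j ≤ k, where k ≥ 2.
Then a(k+1) = 8a(k) − 15a(k−1) = 8·(-3^k + 5^k) − 15·(-3^{k−1} + 5^{k−1}) = -(8·3 − 15)3^{k−1} + (8·5 − 15)5^{k−1} = -9·3^{k−1} + 25·5^{k−1} = -3^{k+1} + 5^{k+1}.
This completes the inductive step, so a(m) = -3^m + 5^m for all m ≥ 1.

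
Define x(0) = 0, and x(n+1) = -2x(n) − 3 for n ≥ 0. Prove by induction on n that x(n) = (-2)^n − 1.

Base case: x(0) = 0, and (-2)^0 − 1 = 1 − 1 = 0.
Assume x(r) = (-2)^r − 1 for some r ≥ 0.
Then x(r+1) = -2x(r) − 3 = -2·((-2)^r − 1) − 3 = -2·(-2)^r + 2 − 3 = (-2)^{r+1} − 1.
Hence x(n) = (-2)^n − 1 for every n ≥ 0, by induction.

x(n) = (-2)^n − 1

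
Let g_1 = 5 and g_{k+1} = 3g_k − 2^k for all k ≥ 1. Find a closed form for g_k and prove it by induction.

Claim: g_k = 3^k + 2^k.

Base case: g_1 = 5, and 3^1 + 2^1 = 3 + 2 = 5.
Assume g_m = 3^m + 2^m for some m ≥ 1.
Then g_{m+1} = 3g_m − 2^m = 3·(3^m + 2^m) − 2^m = 3^{m+1} + 3·2^m − 2^m = 3^{m+1} + 2·2^m = 3^{m+1} + 2^{m+1}.
So the formula holds for m+1, and by induction g_k = 3^k + 2^k for all k ≥ 1.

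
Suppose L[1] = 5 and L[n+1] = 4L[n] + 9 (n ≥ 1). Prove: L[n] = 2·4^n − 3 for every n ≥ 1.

Base case: L[1] = 5, and 2·4^1 − 3 = 8 − 3 = 5.
Assume L[k] = 2·4^k − 3 for some k ≥ 1.
Then L[k+1] = 4L[k] + 9 = 4·(2·4^k − 3) + 9 = 8·4^k − 12 + 9 = 2·4^{k+1} − 3.
So the formula holds for k+1, and by induction L[n] = 2·4^n − 3 for all n ≥ 1.

L[n] = 2·4^n − 3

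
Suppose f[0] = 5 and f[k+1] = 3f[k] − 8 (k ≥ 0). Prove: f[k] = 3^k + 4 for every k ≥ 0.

Base case: f[0] = 5, and 3^0 + 4 = 1 + 4 = 5.
Assume f[j] = 3^j + 4 for some j ≥ 0.
Then f[j+1] = 3f[j] − 8 = 3·(3^j + 4) − 8 = 3^{j+1} + 12 − 8 = 3^{j+1} + 4.
So the formula holds for j+1, and by induction f[k] = 3^k + 4 for all k ≥ 0.

f[k] = 3^k + 4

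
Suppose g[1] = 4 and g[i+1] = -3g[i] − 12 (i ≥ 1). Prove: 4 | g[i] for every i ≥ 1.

Base case: g[1] = 4 = 4·1, so 4 | g[1].
Assume 4 | g[k], so g[k] = 4t for some integer t.
Then g[k+1] = -3g[k] − 12 = -3·(4t) − 12 = 4(-3t − 3), so 4 | g[k+1].
Hence 4 | g[i] for every i ≥ 1, by induction.

4 | g[i]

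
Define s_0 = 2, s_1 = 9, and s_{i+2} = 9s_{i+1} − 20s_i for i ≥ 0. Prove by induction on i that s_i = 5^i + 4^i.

Base cases: s_0 = 2 and 5^0 + 4^0 = 2; s_1 = 9 and 5^1 + 4^1 = 9.
Assume s_j = 5^j + 4^j for all 0 ≤ j ≤ m, where m ≥ 1.
Then s_{m+1} = 9s_m − 20s_{m−1} = 9·(5^m + 4^m) − 20·(5^{m−1} + 4^{m−1}) = (9·5 − 20)5^{m−1} + (9·4 − 20)4^{m−1} = 25·5^{m−1} + 16·4^{m−1} = 5^{m+1} + 4^{m+1}.
So the formula holds for m+1, and by strong induction s_i = 5^i + 4^i for all i ≥ 0.

s_i = 5^i + 4^i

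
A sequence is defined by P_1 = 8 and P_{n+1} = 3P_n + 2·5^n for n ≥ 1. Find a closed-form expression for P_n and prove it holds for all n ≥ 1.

Claim: P_n = 3^n + 5^n.

Base case: P_1 = 8, and 3^1 + 5^1 = 3 + 5 = 8.
Assume P_m = 3^m + 5^m for some m ≥ 1.
Then P_{m+1} = 3P_m + 2·5^m = 3·(3^m + 5^m) + 2·5^m = 3^{m+1} + 3·5^m + 2·5^m = 3^{m+1} + 5·5^m = 3^{m+1} + 5^{m+1}.
So the formula holds for m+1, and by induction P_n = 3^n + 5^n for all n ≥ 1.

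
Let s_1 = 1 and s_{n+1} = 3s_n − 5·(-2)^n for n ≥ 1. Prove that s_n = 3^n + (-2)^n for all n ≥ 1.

Base case: s_1 = 1, and 3^1 + (-2)^1 = 3 − 2 = 1.
Assume s_j = 3^j + (-2)^j for some j ≥ 1.
Then s_{j+1} = 3s_j − 5·(-2)^j = 3·(3^j + (-2)^j) − 5·(-2)^j = 3^{j+1} + 3·(-2)^j − 5·(-2)^j = 3^{j+1} − 2·(-2)^j = 3^{j+1} + (-2)^{j+1}.
This completes the inductive step, so s_n = 3^n + (-2)^n for all n ≥ 1.

s_n = 3^n + (-2)^n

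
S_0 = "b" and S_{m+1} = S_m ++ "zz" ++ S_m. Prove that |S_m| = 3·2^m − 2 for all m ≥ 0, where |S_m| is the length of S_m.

Base case: |S_0| = 1, and 3·2^0 − 2 = 1.
Assume |S_r| = 3·2^r − 2.
Then |S_{r+1}| = |S_r| + 2 + |S_r| = 2|S_r| + 2 = 2(3·2^r − 2) + 2 = 3·2^{r+1} − 4 + 2 = 3·2^{r+1} − 2.
This completes the inductive step, so |S_m| = 3·2^m − 2 for all m ≥ 0.

|S_m| = 3·2^m − 2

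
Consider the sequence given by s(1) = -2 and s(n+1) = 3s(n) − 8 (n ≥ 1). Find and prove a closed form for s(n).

Claim: s(n) = -2·3^n + 4.

Base case: s(1) = -2, and -2·3^1 + 4 = -6 + 4 = -2.
Assume s(m) = -2·3^m + 4 for some m ≥ 1.
Then s(m+1) = 3s(m) − 8 = 3·(-2·3^m + 4) − 8 = -6·3^m + 12 − 8 = -2·3^{m+1} + 4.
Hence s(n) = -2·3^n + 4 for every n ≥ 1, by induction.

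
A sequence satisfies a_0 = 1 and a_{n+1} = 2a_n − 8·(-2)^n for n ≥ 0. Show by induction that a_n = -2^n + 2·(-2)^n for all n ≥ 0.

Base case: a_0 = 1, and -2^0 + 2·(-2)^0 = -1 + 2 = 1.
Assume a_j = -2^j + 2·(-2)^j for some j ≥ 0.
Then a_{j+1} = 2a_j − 8·(-2)^j = 2·(-2^j + 2·(-2)^j) − 8·(-2)^j = -2^{j+1} + 4·(-2)^j − 8·(-2)^j = -2^{j+1} − 4·(-2)^j = -2^{j+1} + 2·(-2)^{j+1}.
So the formula holds for j+1, and by induction a_n = -2^n + 2·(-2)^n for all n ≥ 0.

a_n = -2^n + 2·(-2)^n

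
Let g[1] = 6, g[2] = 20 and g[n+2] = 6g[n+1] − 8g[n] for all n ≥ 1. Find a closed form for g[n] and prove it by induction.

Claim: g[n] = 4^n + 2^n.

Base cases: g[1] = 6 and 4^1 + 2^1 = 6; g[2] = 20 and 4^2 + 2^2 = 20.
Assume g[j] = 4^j + 2^j for all 1 ≤ j ≤ k, where k ≥ 2.
Then g[k+1] = 6g[k] − 8g[k−1] = 6·(4^k + 2^k) − 8·(4^{k−1} + 2^{k−1}) = (6·4 − 8)4^{k−1} + (6·2 − 8)2^{k−1} = 16·4^{k−1} + 4·2^{k−1} = 4^{k+1} + 2^{k+1}.
So the formula holds for k+1, and by strong induction g[n] = 4^n + 2^n for all n ≥ 1.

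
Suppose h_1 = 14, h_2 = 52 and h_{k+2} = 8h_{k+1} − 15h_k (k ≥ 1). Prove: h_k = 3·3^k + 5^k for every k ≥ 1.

Base cases: h_1 = 14 and 3·3^1 + 5^1 = 14; h_2 = 52 and 3·3^2 + 5^2 = 52.
Assume h_i = 3·3^i + 5^i for all 1 ≤ i ≤ j, where j ≥ 2.
Then h_{j+1} = 8h_j − 15h_{j−1} = 8·(3·3^j + 5^j) − 15·(3·3^{j−1} + 5^{j−1}) = 3·(8·3 − 15)3^{j−1} + (8·5 − 15)5^{j−1} = 27·3^{j−1} + 25·5^{j−1} = 3·3^{j+1} + 5^{j+1}.
By strong induction, h_k = 3·3^k + 5^k for all k ≥ 1.

h_k = 3·3^k + 5^k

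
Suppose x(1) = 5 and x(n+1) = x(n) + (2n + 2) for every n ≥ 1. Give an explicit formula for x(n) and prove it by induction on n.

Claim: x(n) = n^2 + n + 3.

Base case: x(1) = 5, and 1^2 + 1 + 3 = 5.
Assume x(k) = k^2 + k + 3.
Then x(k+1) = x(k) + (2k + 2) = (k^2 + k + 3) + (2k + 2) = k^2 + 3k + 5,
and (k+1)^2 + (k+1) + 3 = k^2 + 3k + 5.
By induction, x(n) = n^2 + n + 3 for all n ≥ 1.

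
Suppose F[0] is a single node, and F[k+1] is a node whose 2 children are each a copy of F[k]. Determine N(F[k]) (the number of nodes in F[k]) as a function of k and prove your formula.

Claim: N(F[k]) = 2^{k+1} − 1.

Base case: N(F[0]) = 1, and 2^{0+1} − 1 = 1.
Assume N(F[r]) = 2^{r+1} − 1.
Then N(F[r+1]) = 1 + 2N(F[r]) = 1 + 2(2^{r+1} − 1) = 2^{r+2} − 2 + 1 = 2^{r+2} − 1.
This completes the inductive step, so N(F[k]) = 2^{k+1} − 1 for all k ≥ 0.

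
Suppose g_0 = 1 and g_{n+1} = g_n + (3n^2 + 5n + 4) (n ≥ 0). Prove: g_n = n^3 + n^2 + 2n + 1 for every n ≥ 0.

Base case: g_0 = 1, and 0^3 + 0^2 + 2·0 + 1 = 1.
Assume g_r = r^3 + r^2 + 2r + 1.
Then g_{r+1} = g_r + (3r^2 + 5r + 4) = (r^3 + r^2 + 2r + 1) + (3r^2 + 5r + 4) = r^3 + 4r^2 + 7r + 5,
and (r+1)^3 + (r+1)^2 + 2·(r+1) + 1 = r^3 + 4r^2 + 7r + 5.
By induction, g_n = n^3 + n^2 + 2n + 1 for all n ≥ 0.

g_n = n^3 + n^2 + 2n + 1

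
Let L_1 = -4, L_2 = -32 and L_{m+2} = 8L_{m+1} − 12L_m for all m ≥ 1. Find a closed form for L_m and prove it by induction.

Claim: L_m = 2^m − 6^m.

Base cases: L_1 = -4 and 2^1 − 6^1 = -4; L_2 = -32 and 2^2 − 6^2 = -32.
Assume L_i = 2^i − 6^i for all 1 ≤ i ≤ j, where j ≥ 2.
Then L_{j+1} = 8L_j − 12L_{j−1} = 8·(2^j − 6^j) − 12·(2^{j−1} − 6^{j−1}) = (8·2 − 12)2^{j−1} − (8·6 − 12)6^{j−1} = 4·2^{j−1} − 36·6^{j−1} = 2^{j+1} − 6^{j+1}.
By strong induction, L_m = 2^m − 6^m for all m ≥ 1.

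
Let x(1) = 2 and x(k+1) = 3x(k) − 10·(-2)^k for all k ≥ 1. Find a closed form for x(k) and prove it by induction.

Claim: x(k) = 2·3^k + 2·(-2)^k.

Base case: x(1) = 2, and 2·3^1 + 2·(-2)^1 = 6 − 4 = 2.
Assume x(m) = 2·3^m + 2·(-2)^m for some m ≥ 1.
Then x(m+1) = 3x(m) − 10·(-2)^m = 3·(2·3^m + 2·(-2)^m) − 10·(-2)^m = 2·3^{m+1} + 6·(-2)^m − 10·(-2)^m = 2·3^{m+1} − 4·(-2)^m = 2·3^{m+1} + 2·(-2)^{m+1}.
So the formula holds for m+1, and by induction x(k) = 2·3^k + 2·(-2)^k for all k ≥ 1.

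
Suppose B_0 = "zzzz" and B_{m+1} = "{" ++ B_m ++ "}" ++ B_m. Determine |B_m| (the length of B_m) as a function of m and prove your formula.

Claim: |B_m| = 6·2^m − 2.

Base case: |B_0| = 4, and 6·2^0 − 2 = 4.
Assume |B_j| = 6·2^j − 2.
Then |B_{j+1}| = 1 + |B_j| + 1 + |B_j| = 2|B_j| + 2 = 2(6·2^j − 2) + 2 = 6·2^{j+1} − 4 + 2 = 6·2^{j+1} − 2.
By induction, |B_m| = 6·2^m − 2 for all m ≥ 0.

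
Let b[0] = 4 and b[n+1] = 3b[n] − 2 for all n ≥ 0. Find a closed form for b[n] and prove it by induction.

Claim: b[n] = 3^{n+1} + 1.

Base case: b[0] = 4, and 3^{0+1} + 1 = 3 + 1 = 4.
Assume b[r] = 3^{r+1} + 1 for some r ≥ 0.
Then b[r+1] = 3b[r] − 2 = 3·(3^{r+1} + 1) − 2 = 3^{r+2} + 3 − 2 = 3^{r+2} + 1.
By induction, b[n] = 3^{n+1} + 1 for all n ≥ 0.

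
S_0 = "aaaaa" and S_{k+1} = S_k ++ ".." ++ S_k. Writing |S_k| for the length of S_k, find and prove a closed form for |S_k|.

Claim: |S_k| = 7·2^k − 2.

Base case: |S_0| = 5, and 7·2^0 − 2 = 5.
Assume |S_r| = 7·2^r − 2.
Then |S_{r+1}| = |S_r| + 2 + |S_r| = 2|S_r| + 2 = 2(7·2^r − 2) + 2 = 7·2^{r+1} − 4 + 2 = 7·2^{r+1} − 2.
Hence |S_k| = 7·2^k − 2 for every k ≥ 0, by induction.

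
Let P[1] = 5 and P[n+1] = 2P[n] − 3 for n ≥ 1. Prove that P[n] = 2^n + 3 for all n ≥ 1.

Base case: P[1] = 5, and 2^1 + 3 = 2 + 3 = 5.
Assume P[k] = 2^k + 3 for some k ≥ 1.
Then P[k+1] = 2P[k] − 3 = 2·(2^k + 3) − 3 = 2^{k+1} + 6 − 3 = 2^{k+1} + 3.
By induction, P[n] = 2^n + 3 for all n ≥ 1.

P[n] = 2^n + 3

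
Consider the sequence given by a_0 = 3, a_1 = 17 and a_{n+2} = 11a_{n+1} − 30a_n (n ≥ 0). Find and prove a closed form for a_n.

Claim: a_n = 5^n + 2·6^n.

Base cases: a_0 = 3 and 5^0 + 2·6^0 = 3; a_1 = 17 and 5^1 + 2·6^1 = 17.
Assume a_j = 5^j + 2·6^j for all 0 ≤ j ≤ r, where r ≥ 1.
Then a_{r+1} = 11a_r − 30a_{r−1} = 11·(5^r + 2·6^r) − 30·(5^{r−1} + 2·6^{r−1}) = (11·5 − 30)5^{r−1} + 2·(11·6 − 30)6^{r−1} = 25·5^{r−1} + 72·6^{r−1} = 5^{r+1} + 2·6^{r+1}.
So the formula holds for r+1, and by strong induction a_n = 5^n + 2·6^n for all n ≥ 0.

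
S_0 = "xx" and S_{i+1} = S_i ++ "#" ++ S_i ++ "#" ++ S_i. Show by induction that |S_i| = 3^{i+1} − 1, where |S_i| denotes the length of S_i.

Base case: |S_0| = 2, and 3^{0+1} − 1 = 2.
Assume |S_k| = 3^{k+1} − 1.
Then |S_{k+1}| = 3|S_k| + 2 = 3(3^{k+1} − 1) + 2 = 3^{k+2} − 3 + 2 = 3^{k+2} − 1.
By induction, |S_i| = 3^{i+1} − 1 for all i ≥ 0.

|S_i| = 3^{i+1} − 1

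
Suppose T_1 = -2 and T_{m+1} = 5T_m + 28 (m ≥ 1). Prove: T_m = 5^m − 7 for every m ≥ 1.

Base case: T_1 = -2, and 5^1 − 7 = 5 − 7 = -2.
Assume T_r = 5^r − 7 for some r ≥ 1.
Then T_{r+1} = 5T_r + 28 = 5·(5^r − 7) + 28 = 5^{r+1} − 35 + 28 = 5^{r+1} − 7.
By induction, T_m = 5^m − 7 for all m ≥ 1.

T_m = 5^m − 7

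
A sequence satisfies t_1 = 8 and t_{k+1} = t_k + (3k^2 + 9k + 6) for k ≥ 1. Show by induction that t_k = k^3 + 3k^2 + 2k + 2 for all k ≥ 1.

Base case: t_1 = 8, and 1^3 + 3·1^2 + 2·1 + 2 = 8.
Assume t_r = r^3 + 3r^2 + 2r + 2.
Then t_{r+1} = t_r + (3r^2 + 9r + 6) = (r^3 + 3r^2 + 2r + 2) + (3r^2 + 9r + 6) = r^3 + 6r^2 + 11r + 8,
and (r+1)^3 + 3·(r+1)^2 + 2·(r+1) + 2 = r^3 + 6r^2 + 11r + 8.
By induction, t_k = k^3 + 3k^2 + 2k + 2 for all k ≥ 1.

t_k = k^3 + 3k^2 + 2k + 2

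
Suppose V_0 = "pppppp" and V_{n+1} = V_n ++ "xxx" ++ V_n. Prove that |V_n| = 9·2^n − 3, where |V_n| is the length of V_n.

Base case: |V_0| = 6, and 9·2^0 − 3 = 6.
Assume |V_k| = 9·2^k − 3.
Then |V_{k+1}| = |V_k| + 3 + |V_k| = 2|V_k| + 3 = 2(9·2^k − 3) + 3 = 9·2^{k+1} − 6 + 3 = 9·2^{k+1} − 3.
So the formula holds for k+1, and by induction |V_n| = 9·2^n − 3 for all n ≥ 0.

|V_n| = 9·2^n − 3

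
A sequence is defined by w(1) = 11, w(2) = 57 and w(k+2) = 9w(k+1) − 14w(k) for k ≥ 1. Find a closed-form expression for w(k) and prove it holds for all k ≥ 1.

Claim: w(k) = 7^k + 2·2^k.

Base cases: w(1) = 11 and 7^1 + 2·2^1 = 11; w(2) = 57 and 7^2 + 2·2^2 = 57.
Assume w(j) = 7^j + 2·2^j for all 1 ≤ j ≤ m, where m ≥ 2.
Then w(m+1) = 9w(m) − 14w(m−1) = 9·(7^m + 2·2^m) − 14·(7^{m−1} + 2·2^{m−1}) = (9·7 − 14)7^{m−1} + 2·(9·2 − 14)2^{m−1} = 49·7^{m−1} + 8·2^{m−1} = 7^{m+1} + 2·2^{m+1}.
So the formula holds for m+1, and by strong induction w(k) = 7^k + 2·2^k for all k ≥ 1.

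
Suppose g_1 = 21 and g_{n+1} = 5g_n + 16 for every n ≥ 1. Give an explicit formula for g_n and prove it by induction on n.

Claim: g_n = 5^{n+1} − 4.

Base case: g_1 = 21, and 5^{1+1} − 4 = 25 − 4 = 21.
Assume g_r = 5^{r+1} − 4 for some r ≥ 1.
Then g_{r+1} = 5g_r + 16 = 5·(5^{r+1} − 4) + 16 = 5^{r+2} − 20 + 16 = 5^{r+2} − 4.
This completes the inductive step, so g_n = 5^{n+1} − 4 for all n ≥ 1.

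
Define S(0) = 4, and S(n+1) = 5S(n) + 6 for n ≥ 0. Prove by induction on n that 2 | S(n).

Base case: S(0) = 4 = 2·2, so 2 | S(0).
Assume 2 | S(k), so S(k) = 2t for some integer t.
Then S(k+1) = 5S(k) + 6 = 5·(2t) + 6 = 2(5t + 3), so 2 | S(k+1).
By induction, 2 | S(n) for all n ≥ 0.

2 | S(n)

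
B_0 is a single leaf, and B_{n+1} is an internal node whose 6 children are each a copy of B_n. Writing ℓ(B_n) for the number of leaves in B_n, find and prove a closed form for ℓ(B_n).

Claim: ℓ(B_n) = 6^n.

Base case: ℓ(B_0) = 1, and 6^0 = 1.
Assume ℓ(B_r) = 6^r.
Then ℓ(B_{r+1}) = 6·ℓ(B_r) = 6·6^r = 6^{r+1}.
Hence ℓ(B_n) = 6^n for every n ≥ 0, by induction.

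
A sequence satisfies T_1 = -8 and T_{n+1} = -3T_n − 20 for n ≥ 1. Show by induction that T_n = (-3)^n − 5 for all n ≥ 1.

Base case: T_1 = -8, and (-3)^1 − 5 = -3 − 5 = -8.
Assume T_m = (-3)^m − 5 for some m ≥ 1.
Then T_{m+1} = -3T_m − 20 = -3·((-3)^m − 5) − 20 = -3·(-3)^m + 15 − 20 = (-3)^{m+1} − 5.
Hence T_n = (-3)^n − 5 for every n ≥ 1, by induction.

T_n = (-3)^n − 5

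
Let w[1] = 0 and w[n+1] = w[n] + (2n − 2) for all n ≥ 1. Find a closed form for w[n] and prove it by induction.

Claim: w[n] = n^2 − 3n + 2.

Base case: w[1] = 0, and 1^2 − 3·1 + 2 = 0.
Assume w[r] = r^2 − 3r + 2.
Then w[r+1] = w[r] + (2r − 2) = (r^2 − 3r + 2) + (2r − 2) = r^2 − r,
and (r+1)^2 − 3·(r+1) + 2 = r^2 − r.
By induction, w[n] = n^2 − 3n + 2 for all n ≥ 1.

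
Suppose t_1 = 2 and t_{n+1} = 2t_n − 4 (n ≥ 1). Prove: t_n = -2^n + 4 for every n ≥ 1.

Base case: t_1 = 2, and -2^1 + 4 = -2 + 4 = 2.
Assume t_m = -2^m + 4 for some m ≥ 1.
Then t_{m+1} = 2t_m − 4 = 2·(-2^m + 4) − 4 = -2^{m+1} + 8 − 4 = -2^{m+1} + 4.
This completes the inductive step, so t_n = -2^n + 4 for all n ≥ 1.

t_n = -2^n + 4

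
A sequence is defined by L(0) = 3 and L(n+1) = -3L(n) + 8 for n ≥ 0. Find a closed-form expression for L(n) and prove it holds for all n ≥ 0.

Claim: L(n) = (-3)^n + 2.

Base case: L(0) = 3, and (-3)^0 + 2 = 1 + 2 = 3.
Assume L(r) = (-3)^r + 2 for some r ≥ 0.
Then L(r+1) = -3L(r) + 8 = -3·((-3)^r + 2) + 8 = -3·(-3)^r − 6 + 8 = (-3)^{r+1} + 2.
Hence L(n) = (-3)^n + 2 for every n ≥ 0, by induction.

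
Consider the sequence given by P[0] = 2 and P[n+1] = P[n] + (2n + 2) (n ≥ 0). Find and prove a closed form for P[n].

Claim: P[n] = n^2 + n + 2.

Base case: P[0] = 2, and 0^2 + 0 + 2 = 2.
Assume P[m] = m^2 + m + 2.
Then P[m+1] = P[m] + (2m + 2) = (m^2 + m + 2) + (2m + 2) = m^2 + 3m + 4,
and (m+1)^2 + (m+1) + 2 = m^2 + 3m + 4.
Hence P[n] = n^2 + n + 2 for every n ≥ 0, by induction.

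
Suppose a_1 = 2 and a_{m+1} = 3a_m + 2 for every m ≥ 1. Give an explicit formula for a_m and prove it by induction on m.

Claim: a_m = 3^m − 1.

Base case: a_1 = 2, and 3^1 − 1 = 3 − 1 = 2.
Assume a_k = 3^k − 1 for some k ≥ 1.
Then a_{k+1} = 3a_k + 2 = 3·(3^k − 1) + 2 = 3^{k+1} − 3 + 2 = 3^{k+1} − 1.
By induction, a_m = 3^m − 1 for all m ≥ 1.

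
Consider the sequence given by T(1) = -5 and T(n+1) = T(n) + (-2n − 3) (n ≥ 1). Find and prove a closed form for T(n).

Claim: T(n) = -n^2 − 2n − 2.

Base case: T(1) = -5, and -1^2 − 2·1 − 2 = -5.
Assume T(j) = -j^2 − 2j − 2.
Then T(j+1) = T(j) + (-2j − 3) = (-j^2 − 2j − 2) + (-2j − 3) = -j^2 − 4j − 5,
and -(j+1)^2 − 2·(j+1) − 2 = -j^2 − 4j − 5.
This completes the inductive step, so T(n) = -n^2 − 2n − 2 for all n ≥ 1.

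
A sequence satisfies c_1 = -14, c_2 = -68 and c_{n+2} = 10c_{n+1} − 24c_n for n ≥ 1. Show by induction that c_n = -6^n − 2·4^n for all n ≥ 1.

Base cases: c_1 = -14 and -6^1 − 2·4^1 = -14; c_2 = -68 and -6^2 − 2·4^2 = -68.
Assume c_j = -6^j − 2·4^j for all 1 ≤ j ≤ r, where r ≥ 2.
Then c_{r+1} = 10c_r − 24c_{r−1} = 10·(-6^r − 2·4^r) − 24·(-6^{r−1} − 2·4^{r−1}) = -(10·6 − 24)6^{r−1} − 2·(10·4 − 24)4^{r−1} = -36·6^{r−1} − 32·4^{r−1} = -6^{r+1} − 2·4^{r+1}.
So the formula holds for r+1, and by strong induction c_n = -6^n − 2·4^n for all n ≥ 1.

c_n = -6^n − 2·4^n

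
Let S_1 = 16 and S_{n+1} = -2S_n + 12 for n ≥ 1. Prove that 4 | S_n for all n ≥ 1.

Base case: S_1 = 16 = 4·4, so 4 | S_1.
Assume 4 | S_r, so S_r = 4t for some integer t.
Then S_{r+1} = -2S_r + 12 = -2·(4t) + 12 = 4(-2t + 3), so 4 | S_{r+1}.
So the property holds for r+1, and by induction 4 | S_n for all n ≥ 1.

4 | S_n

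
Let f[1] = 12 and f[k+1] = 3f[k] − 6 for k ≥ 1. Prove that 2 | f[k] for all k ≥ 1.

Base case: f[1] = 12 = 2·6, so 2 | f[1].
Assume 2 | f[j], so f[j] = 2t for some integer t.
Then f[j+1] = 3f[j] − 6 = 3·(2t) − 6 = 2(3t − 3), so 2 | f[j+1].
By induction, 2 | f[k] for all k ≥ 1.

2 | f[k]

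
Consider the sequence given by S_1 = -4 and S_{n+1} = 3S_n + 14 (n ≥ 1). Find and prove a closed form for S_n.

Claim: S_n = 3^n − 7.

Base case: S_1 = -4, and 3^1 − 7 = 3 − 7 = -4.
Assume S_m = 3^m − 7 for some m ≥ 1.
Then S_{m+1} = 3S_m + 14 = 3·(3^m − 7) + 14 = 3^{m+1} − 21 + 14 = 3^{m+1} − 7.
So the formula holds for m+1, and by induction S_n = 3^n − 7 for all n ≥ 1.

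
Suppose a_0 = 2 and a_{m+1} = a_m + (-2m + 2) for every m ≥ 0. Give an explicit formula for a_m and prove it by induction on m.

Claim: a_m = -m^2 + 3m + 2.

Base case: a_0 = 2, and -0^2 + 3·0 + 2 = 2.
Assume a_r = -r^2 + 3r + 2.
Then a_{r+1} = a_r + (-2r + 2) = (-r^2 + 3r + 2) + (-2r + 2) = -r^2 + r + 4,
and -(r+1)^2 + 3·(r+1) + 2 = -r^2 + r + 4.
Hence a_m = -m^2 + 3m + 2 for every m ≥ 0, by induction.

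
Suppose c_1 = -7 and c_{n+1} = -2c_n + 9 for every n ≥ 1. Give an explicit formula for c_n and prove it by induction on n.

Claim: c_n = 5·(-2)^n + 3.

Base case: c_1 = -7, and 5·(-2)^1 + 3 = -10 + 3 = -7.
Assume c_k = 5·(-2)^k + 3 for some k ≥ 1.
Then c_{k+1} = -2c_k + 9 = -2·(5·(-2)^k + 3) + 9 = -10·(-2)^k − 6 + 9 = 5·(-2)^{k+1} + 3.
By induction, c_n = 5·(-2)^n + 3 for all n ≥ 1.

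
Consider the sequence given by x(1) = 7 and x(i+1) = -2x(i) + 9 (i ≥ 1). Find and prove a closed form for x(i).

Claim: x(i) = -2·(-2)^i + 3.

Base case: x(1) = 7, and -2·(-2)^1 + 3 = 4 + 3 = 7.
Assume x(j) = -2·(-2)^j + 3 for some j ≥ 1.
Then x(j+1) = -2x(j) + 9 = -2·(-2·(-2)^j + 3) + 9 = 4·(-2)^j − 6 + 9 = -2·(-2)^{j+1} + 3.
By induction, x(i) = -2·(-2)^i + 3 for all i ≥ 1.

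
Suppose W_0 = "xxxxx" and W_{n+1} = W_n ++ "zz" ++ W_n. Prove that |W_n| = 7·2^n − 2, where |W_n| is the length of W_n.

Base case: |W_0| = 5, and 7·2^0 − 2 = 5.
Assume |W_j| = 7·2^j − 2.
Then |W_{j+1}| = |W_j| + 2 + |W_j| = 2|W_j| + 2 = 2(7·2^j − 2) + 2 = 7·2^{j+1} − 4 + 2 = 7·2^{j+1} − 2.
By induction, |W_n| = 7·2^n − 2 for all n ≥ 0.

|W_n| = 7·2^n − 2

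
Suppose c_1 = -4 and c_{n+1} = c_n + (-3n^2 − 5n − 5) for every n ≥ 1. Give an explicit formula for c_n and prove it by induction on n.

Claim: c_n = -n^3 − n^2 − 3n + 1.

Base case: c_1 = -4, and -1^3 − 1^2 − 3·1 + 1 = -4.
Assume c_r = -r^3 − r^2 − 3r + 1.
Then c_{r+1} = c_r + (-3r^2 − 5r − 5) = (-r^3 − r^2 − 3r + 1) + (-3r^2 − 5r − 5) = -r^3 − 4r^2 − 8r − 4,
and -(r+1)^3 − (r+1)^2 − 3·(r+1) + 1 = -r^3 − 4r^2 − 8r − 4.
Hence c_n = -n^3 − n^2 − 3n + 1 for every n ≥ 1, by induction.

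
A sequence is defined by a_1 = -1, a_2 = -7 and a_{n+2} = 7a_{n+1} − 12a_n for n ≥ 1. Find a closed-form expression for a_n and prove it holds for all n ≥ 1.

Claim: a_n = 3^n − 4^n.

Base cases: a_1 = -1 and 3^1 − 4^1 = -1; a_2 = -7 and 3^2 − 4^2 = -7.
Assume a_j = 3^j − 4^j for all 1 ≤ j ≤ k, where k ≥ 2.
Then a_{k+1} = 7a_k − 12a_{k−1} = 7·(3^k − 4^k) − 12·(3^{k−1} − 4^{k−1}) = (7·3 − 12)3^{k−1} − (7·4 − 12)4^{k−1} = 9·3^{k−1} − 16·4^{k−1} = 3^{k+1} − 4^{k+1}.
By strong induction, a_n = 3^n − 4^n for all n ≥ 1.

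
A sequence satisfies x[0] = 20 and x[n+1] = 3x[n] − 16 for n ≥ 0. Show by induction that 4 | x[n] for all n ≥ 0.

Base case: x[0] = 20 = 4·5, so 4 | x[0].
Assume 4 | x[r], so x[r] = 4t for some integer t.
Then x[r+1] = 3x[r] − 16 = 3·(4t) − 16 = 4(3t − 4), so 4 | x[r+1].
Hence 4 | x[n] for every n ≥ 0, by induction.

4 | x[n]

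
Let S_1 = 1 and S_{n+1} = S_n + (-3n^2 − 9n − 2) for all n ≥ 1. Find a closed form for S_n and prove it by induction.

Claim: S_n = -n^3 − 3n^2 + 2n + 3.

Base case: S_1 = 1, and -1^3 − 3·1^2 + 2·1 + 3 = 1.
Assume S_k = -k^3 − 3k^2 + 2k + 3.
Then S_{k+1} = S_k + (-3k^2 − 9k − 2) = (-k^3 − 3k^2 + 2k + 3) + (-3k^2 − 9k − 2) = -k^3 − 6k^2 − 7k + 1,
and -(k+1)^3 − 3·(k+1)^2 + 2·(k+1) + 3 = -k^3 − 6k^2 − 7k + 1.
Hence S_n = -n^3 − 3n^2 + 2n + 3 for every n ≥ 1, by induction.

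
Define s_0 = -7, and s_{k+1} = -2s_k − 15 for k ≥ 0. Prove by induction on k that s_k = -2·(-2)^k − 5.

Base case: s_0 = -7, and -2·(-2)^0 − 5 = -2 − 5 = -7.
Assume s_j = -2·(-2)^j − 5 for some j ≥ 0.
Then s_{j+1} = -2s_j − 15 = -2·(-2·(-2)^j − 5) − 15 = 4·(-2)^j + 10 − 15 = -2·(-2)^{j+1} − 5.
This completes the inductive step, so s_k = -2·(-2)^k − 5 for all k ≥ 0.

s_k = -2·(-2)^k − 5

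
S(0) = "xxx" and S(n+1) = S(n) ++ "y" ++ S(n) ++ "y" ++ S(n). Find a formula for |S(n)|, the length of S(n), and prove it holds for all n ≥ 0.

Claim: |S(n)| = 4·3^n − 1.

Base case: |S(0)| = 3, and 4·3^0 − 1 = 3.
Assume |S(m)| = 4·3^m − 1.
Then |S(m+1)| = 3|S(m)| + 2 = 3(4·3^m − 1) + 2 = 4·3^{m+1} − 3 + 2 = 4·3^{m+1} − 1.
Hence |S(n)| = 4·3^n − 1 for every n ≥ 0, by induction.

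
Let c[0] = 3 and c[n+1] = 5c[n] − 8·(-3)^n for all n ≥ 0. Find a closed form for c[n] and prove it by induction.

Claim: c[n] = 2·5^n + (-3)^n.

Base case: c[0] = 3, and 2·5^0 + (-3)^0 = 2 + 1 = 3.
Assume c[j] = 2·5^j + (-3)^j for some j ≥ 0.
Then c[j+1] = 5c[j] − 8·(-3)^j = 5·(2·5^j + (-3)^j) − 8·(-3)^j = 2·5^{j+1} + 5·(-3)^j − 8·(-3)^j = 2·5^{j+1} − 3·(-3)^j = 2·5^{j+1} + (-3)^{j+1}.
Hence c[n] = 2·5^n + (-3)^n for every n ≥ 0, by induction.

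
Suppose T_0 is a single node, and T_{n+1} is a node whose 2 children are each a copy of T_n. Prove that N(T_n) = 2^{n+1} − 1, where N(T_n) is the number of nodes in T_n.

Base case: N(T_0) = 1, and 2^{0+1} − 1 = 1.
Assume N(T_j) = 2^{j+1} − 1.
Then N(T_{j+1}) = 1 + 2N(T_j) = 1 + 2(2^{j+1} − 1) = 2^{j+2} − 2 + 1 = 2^{j+2} − 1.
This completes the inductive step, so N(T_n) = 2^{n+1} − 1 for all n ≥ 0.

N(T_n) = 2^{n+1} − 1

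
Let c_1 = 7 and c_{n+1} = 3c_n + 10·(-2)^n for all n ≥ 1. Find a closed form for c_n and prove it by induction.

Claim: c_n = 3^n − 2·(-2)^n.

Base case: c_1 = 7, and 3^1 − 2·(-2)^1 = 3 + 4 = 7.
Assume c_k = 3^k − 2·(-2)^k for some k ≥ 1.
Then c_{k+1} = 3c_k + 10·(-2)^k = 3·(3^k − 2·(-2)^k) + 10·(-2)^k = 3^{k+1} − 6·(-2)^k + 10·(-2)^k = 3^{k+1} + 4·(-2)^k = 3^{k+1} − 2·(-2)^{k+1}.
By induction, c_n = 3^n − 2·(-2)^n for all n ≥ 1.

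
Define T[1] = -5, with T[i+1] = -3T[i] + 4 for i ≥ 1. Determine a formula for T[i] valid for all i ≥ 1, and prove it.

Claim: T[i] = 2·(-3)^i + 1.

Base case: T[1] = -5, and 2·(-3)^1 + 1 = -6 + 1 = -5.
Assume T[j] = 2·(-3)^j + 1 for some j ≥ 1.
Then T[j+1] = -3T[j] + 4 = -3·(2·(-3)^j + 1) + 4 = -6·(-3)^j − 3 + 4 = 2·(-3)^{j+1} + 1.
So the formula holds for j+1, and by induction T[i] = 2·(-3)^i + 1 for all i ≥ 1.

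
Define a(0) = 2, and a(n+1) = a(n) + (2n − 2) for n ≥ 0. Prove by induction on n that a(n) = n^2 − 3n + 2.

Base case: a(0) = 2, and 0^2 − 3·0 + 2 = 2.
Assume a(k) = k^2 − 3k + 2.
Then a(k+1) = a(k) + (2k − 2) = (k^2 − 3k + 2) + (2k − 2) = k^2 − k,
and (k+1)^2 − 3·(k+1) + 2 = k^2 − k.
Hence a(n) = n^2 − 3n + 2 for every n ≥ 0, by induction.

a(n) = n^2 − 3n + 2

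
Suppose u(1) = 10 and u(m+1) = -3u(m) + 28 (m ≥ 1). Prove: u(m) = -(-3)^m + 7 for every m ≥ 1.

Base case: u(1) = 10, and -(-3)^1 + 7 = 3 + 7 = 10.
Assume u(k) = -(-3)^k + 7 for some k ≥ 1.
Then u(k+1) = -3u(k) + 28 = -3·(-(-3)^k + 7) + 28 = 3·(-3)^k − 21 + 28 = -(-3)^{k+1} + 7.
Hence u(m) = -(-3)^m + 7 for every m ≥ 1, by induction.

u(m) = -(-3)^m + 7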